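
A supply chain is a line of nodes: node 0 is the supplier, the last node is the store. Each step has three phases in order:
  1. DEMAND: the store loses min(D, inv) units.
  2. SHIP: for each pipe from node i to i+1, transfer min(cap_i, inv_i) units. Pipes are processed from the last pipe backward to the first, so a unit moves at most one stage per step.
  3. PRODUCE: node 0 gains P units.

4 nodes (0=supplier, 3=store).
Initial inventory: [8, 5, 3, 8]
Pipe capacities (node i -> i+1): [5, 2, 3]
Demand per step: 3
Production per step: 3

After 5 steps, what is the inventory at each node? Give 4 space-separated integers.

Step 1: demand=3,sold=3 ship[2->3]=3 ship[1->2]=2 ship[0->1]=5 prod=3 -> inv=[6 8 2 8]
Step 2: demand=3,sold=3 ship[2->3]=2 ship[1->2]=2 ship[0->1]=5 prod=3 -> inv=[4 11 2 7]
Step 3: demand=3,sold=3 ship[2->3]=2 ship[1->2]=2 ship[0->1]=4 prod=3 -> inv=[3 13 2 6]
Step 4: demand=3,sold=3 ship[2->3]=2 ship[1->2]=2 ship[0->1]=3 prod=3 -> inv=[3 14 2 5]
Step 5: demand=3,sold=3 ship[2->3]=2 ship[1->2]=2 ship[0->1]=3 prod=3 -> inv=[3 15 2 4]

3 15 2 4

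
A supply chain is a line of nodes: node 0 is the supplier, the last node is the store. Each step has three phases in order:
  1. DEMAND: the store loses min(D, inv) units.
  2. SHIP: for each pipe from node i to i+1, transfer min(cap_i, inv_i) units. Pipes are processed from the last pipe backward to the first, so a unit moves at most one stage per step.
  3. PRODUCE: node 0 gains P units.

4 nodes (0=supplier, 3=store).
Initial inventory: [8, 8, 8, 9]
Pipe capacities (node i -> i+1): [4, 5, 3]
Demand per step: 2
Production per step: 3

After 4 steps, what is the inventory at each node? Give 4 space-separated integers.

Step 1: demand=2,sold=2 ship[2->3]=3 ship[1->2]=5 ship[0->1]=4 prod=3 -> inv=[7 7 10 10]
Step 2: demand=2,sold=2 ship[2->3]=3 ship[1->2]=5 ship[0->1]=4 prod=3 -> inv=[6 6 12 11]
Step 3: demand=2,sold=2 ship[2->3]=3 ship[1->2]=5 ship[0->1]=4 prod=3 -> inv=[5 5 14 12]
Step 4: demand=2,sold=2 ship[2->3]=3 ship[1->2]=5 ship[0->1]=4 prod=3 -> inv=[4 4 16 13]

4 4 16 13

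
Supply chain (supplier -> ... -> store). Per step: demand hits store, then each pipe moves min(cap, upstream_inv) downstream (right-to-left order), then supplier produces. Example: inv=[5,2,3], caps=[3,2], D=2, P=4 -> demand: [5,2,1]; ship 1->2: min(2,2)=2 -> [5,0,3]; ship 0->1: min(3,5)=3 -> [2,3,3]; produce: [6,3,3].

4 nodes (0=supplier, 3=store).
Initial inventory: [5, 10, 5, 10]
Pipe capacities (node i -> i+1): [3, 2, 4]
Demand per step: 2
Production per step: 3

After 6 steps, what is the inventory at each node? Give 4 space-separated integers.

Step 1: demand=2,sold=2 ship[2->3]=4 ship[1->2]=2 ship[0->1]=3 prod=3 -> inv=[5 11 3 12]
Step 2: demand=2,sold=2 ship[2->3]=3 ship[1->2]=2 ship[0->1]=3 prod=3 -> inv=[5 12 2 13]
Step 3: demand=2,sold=2 ship[2->3]=2 ship[1->2]=2 ship[0->1]=3 prod=3 -> inv=[5 13 2 13]
Step 4: demand=2,sold=2 ship[2->3]=2 ship[1->2]=2 ship[0->1]=3 prod=3 -> inv=[5 14 2 13]
Step 5: demand=2,sold=2 ship[2->3]=2 ship[1->2]=2 ship[0->1]=3 prod=3 -> inv=[5 15 2 13]
Step 6: demand=2,sold=2 ship[2->3]=2 ship[1->2]=2 ship[0->1]=3 prod=3 -> inv=[5 16 2 13]

5 16 2 13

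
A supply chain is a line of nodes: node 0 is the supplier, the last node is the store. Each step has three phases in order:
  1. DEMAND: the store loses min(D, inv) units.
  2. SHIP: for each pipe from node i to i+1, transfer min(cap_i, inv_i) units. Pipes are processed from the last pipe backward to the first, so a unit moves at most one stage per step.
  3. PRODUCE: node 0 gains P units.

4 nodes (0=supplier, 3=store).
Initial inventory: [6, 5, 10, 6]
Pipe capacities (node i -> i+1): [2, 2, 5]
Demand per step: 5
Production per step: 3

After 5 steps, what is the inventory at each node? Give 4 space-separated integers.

Step 1: demand=5,sold=5 ship[2->3]=5 ship[1->2]=2 ship[0->1]=2 prod=3 -> inv=[7 5 7 6]
Step 2: demand=5,sold=5 ship[2->3]=5 ship[1->2]=2 ship[0->1]=2 prod=3 -> inv=[8 5 4 6]
Step 3: demand=5,sold=5 ship[2->3]=4 ship[1->2]=2 ship[0->1]=2 prod=3 -> inv=[9 5 2 5]
Step 4: demand=5,sold=5 ship[2->3]=2 ship[1->2]=2 ship[0->1]=2 prod=3 -> inv=[10 5 2 2]
Step 5: demand=5,sold=2 ship[2->3]=2 ship[1->2]=2 ship[0->1]=2 prod=3 -> inv=[11 5 2 2]

11 5 2 2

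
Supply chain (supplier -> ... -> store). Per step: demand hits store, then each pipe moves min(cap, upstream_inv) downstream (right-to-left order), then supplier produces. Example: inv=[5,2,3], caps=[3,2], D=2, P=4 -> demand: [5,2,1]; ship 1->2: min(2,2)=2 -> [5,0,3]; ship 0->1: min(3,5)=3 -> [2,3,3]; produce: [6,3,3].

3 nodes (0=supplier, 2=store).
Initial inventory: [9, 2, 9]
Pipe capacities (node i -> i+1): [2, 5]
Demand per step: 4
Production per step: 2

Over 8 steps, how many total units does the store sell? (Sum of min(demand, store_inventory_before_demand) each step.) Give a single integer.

Answer: 23

Derivation:
Step 1: sold=4 (running total=4) -> [9 2 7]
Step 2: sold=4 (running total=8) -> [9 2 5]
Step 3: sold=4 (running total=12) -> [9 2 3]
Step 4: sold=3 (running total=15) -> [9 2 2]
Step 5: sold=2 (running total=17) -> [9 2 2]
Step 6: sold=2 (running total=19) -> [9 2 2]
Step 7: sold=2 (running total=21) -> [9 2 2]
Step 8: sold=2 (running total=23) -> [9 2 2]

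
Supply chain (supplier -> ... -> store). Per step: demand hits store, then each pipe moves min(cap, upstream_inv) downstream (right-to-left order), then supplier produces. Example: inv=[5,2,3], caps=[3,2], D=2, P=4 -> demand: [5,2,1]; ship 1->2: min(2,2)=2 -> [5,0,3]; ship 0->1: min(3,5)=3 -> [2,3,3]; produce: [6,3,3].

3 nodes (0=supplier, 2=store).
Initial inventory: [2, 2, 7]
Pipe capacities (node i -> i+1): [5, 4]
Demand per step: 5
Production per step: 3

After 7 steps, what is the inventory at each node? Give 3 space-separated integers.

Step 1: demand=5,sold=5 ship[1->2]=2 ship[0->1]=2 prod=3 -> inv=[3 2 4]
Step 2: demand=5,sold=4 ship[1->2]=2 ship[0->1]=3 prod=3 -> inv=[3 3 2]
Step 3: demand=5,sold=2 ship[1->2]=3 ship[0->1]=3 prod=3 -> inv=[3 3 3]
Step 4: demand=5,sold=3 ship[1->2]=3 ship[0->1]=3 prod=3 -> inv=[3 3 3]
Step 5: demand=5,sold=3 ship[1->2]=3 ship[0->1]=3 prod=3 -> inv=[3 3 3]
Step 6: demand=5,sold=3 ship[1->2]=3 ship[0->1]=3 prod=3 -> inv=[3 3 3]
Step 7: demand=5,sold=3 ship[1->2]=3 ship[0->1]=3 prod=3 -> inv=[3 3 3]

3 3 3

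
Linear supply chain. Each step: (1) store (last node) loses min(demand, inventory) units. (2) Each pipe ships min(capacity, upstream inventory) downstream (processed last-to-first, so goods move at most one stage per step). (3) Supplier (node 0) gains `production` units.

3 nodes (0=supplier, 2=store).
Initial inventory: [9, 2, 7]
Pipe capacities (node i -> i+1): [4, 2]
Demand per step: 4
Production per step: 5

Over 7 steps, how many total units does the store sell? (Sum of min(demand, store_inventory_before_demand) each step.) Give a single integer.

Step 1: sold=4 (running total=4) -> [10 4 5]
Step 2: sold=4 (running total=8) -> [11 6 3]
Step 3: sold=3 (running total=11) -> [12 8 2]
Step 4: sold=2 (running total=13) -> [13 10 2]
Step 5: sold=2 (running total=15) -> [14 12 2]
Step 6: sold=2 (running total=17) -> [15 14 2]
Step 7: sold=2 (running total=19) -> [16 16 2]

Answer: 19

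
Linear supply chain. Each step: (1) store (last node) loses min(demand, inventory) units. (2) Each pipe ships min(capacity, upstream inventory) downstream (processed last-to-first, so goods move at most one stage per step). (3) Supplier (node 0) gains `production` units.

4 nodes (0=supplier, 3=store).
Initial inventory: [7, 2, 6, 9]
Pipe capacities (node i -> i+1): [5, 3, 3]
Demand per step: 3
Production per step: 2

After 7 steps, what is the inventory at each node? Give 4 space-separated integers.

Step 1: demand=3,sold=3 ship[2->3]=3 ship[1->2]=2 ship[0->1]=5 prod=2 -> inv=[4 5 5 9]
Step 2: demand=3,sold=3 ship[2->3]=3 ship[1->2]=3 ship[0->1]=4 prod=2 -> inv=[2 6 5 9]
Step 3: demand=3,sold=3 ship[2->3]=3 ship[1->2]=3 ship[0->1]=2 prod=2 -> inv=[2 5 5 9]
Step 4: demand=3,sold=3 ship[2->3]=3 ship[1->2]=3 ship[0->1]=2 prod=2 -> inv=[2 4 5 9]
Step 5: demand=3,sold=3 ship[2->3]=3 ship[1->2]=3 ship[0->1]=2 prod=2 -> inv=[2 3 5 9]
Step 6: demand=3,sold=3 ship[2->3]=3 ship[1->2]=3 ship[0->1]=2 prod=2 -> inv=[2 2 5 9]
Step 7: demand=3,sold=3 ship[2->3]=3 ship[1->2]=2 ship[0->1]=2 prod=2 -> inv=[2 2 4 9]

2 2 4 9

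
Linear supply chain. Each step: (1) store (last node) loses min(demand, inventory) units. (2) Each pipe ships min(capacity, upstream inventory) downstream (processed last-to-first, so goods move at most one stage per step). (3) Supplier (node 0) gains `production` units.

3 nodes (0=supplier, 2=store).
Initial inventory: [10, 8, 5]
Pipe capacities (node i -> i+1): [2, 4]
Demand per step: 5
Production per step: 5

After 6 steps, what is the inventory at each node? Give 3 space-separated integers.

Step 1: demand=5,sold=5 ship[1->2]=4 ship[0->1]=2 prod=5 -> inv=[13 6 4]
Step 2: demand=5,sold=4 ship[1->2]=4 ship[0->1]=2 prod=5 -> inv=[16 4 4]
Step 3: demand=5,sold=4 ship[1->2]=4 ship[0->1]=2 prod=5 -> inv=[19 2 4]
Step 4: demand=5,sold=4 ship[1->2]=2 ship[0->1]=2 prod=5 -> inv=[22 2 2]
Step 5: demand=5,sold=2 ship[1->2]=2 ship[0->1]=2 prod=5 -> inv=[25 2 2]
Step 6: demand=5,sold=2 ship[1->2]=2 ship[0->1]=2 prod=5 -> inv=[28 2 2]

28 2 2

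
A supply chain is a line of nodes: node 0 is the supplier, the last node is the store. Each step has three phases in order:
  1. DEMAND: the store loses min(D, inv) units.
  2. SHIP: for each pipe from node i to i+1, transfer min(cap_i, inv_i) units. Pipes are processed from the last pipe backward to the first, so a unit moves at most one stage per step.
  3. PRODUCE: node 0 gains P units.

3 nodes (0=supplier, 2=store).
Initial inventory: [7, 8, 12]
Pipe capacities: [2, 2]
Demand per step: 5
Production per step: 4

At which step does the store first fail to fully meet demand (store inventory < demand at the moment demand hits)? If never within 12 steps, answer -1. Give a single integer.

Step 1: demand=5,sold=5 ship[1->2]=2 ship[0->1]=2 prod=4 -> [9 8 9]
Step 2: demand=5,sold=5 ship[1->2]=2 ship[0->1]=2 prod=4 -> [11 8 6]
Step 3: demand=5,sold=5 ship[1->2]=2 ship[0->1]=2 prod=4 -> [13 8 3]
Step 4: demand=5,sold=3 ship[1->2]=2 ship[0->1]=2 prod=4 -> [15 8 2]
Step 5: demand=5,sold=2 ship[1->2]=2 ship[0->1]=2 prod=4 -> [17 8 2]
Step 6: demand=5,sold=2 ship[1->2]=2 ship[0->1]=2 prod=4 -> [19 8 2]
Step 7: demand=5,sold=2 ship[1->2]=2 ship[0->1]=2 prod=4 -> [21 8 2]
Step 8: demand=5,sold=2 ship[1->2]=2 ship[0->1]=2 prod=4 -> [23 8 2]
Step 9: demand=5,sold=2 ship[1->2]=2 ship[0->1]=2 prod=4 -> [25 8 2]
Step 10: demand=5,sold=2 ship[1->2]=2 ship[0->1]=2 prod=4 -> [27 8 2]
Step 11: demand=5,sold=2 ship[1->2]=2 ship[0->1]=2 prod=4 -> [29 8 2]
Step 12: demand=5,sold=2 ship[1->2]=2 ship[0->1]=2 prod=4 -> [31 8 2]
First stockout at step 4

4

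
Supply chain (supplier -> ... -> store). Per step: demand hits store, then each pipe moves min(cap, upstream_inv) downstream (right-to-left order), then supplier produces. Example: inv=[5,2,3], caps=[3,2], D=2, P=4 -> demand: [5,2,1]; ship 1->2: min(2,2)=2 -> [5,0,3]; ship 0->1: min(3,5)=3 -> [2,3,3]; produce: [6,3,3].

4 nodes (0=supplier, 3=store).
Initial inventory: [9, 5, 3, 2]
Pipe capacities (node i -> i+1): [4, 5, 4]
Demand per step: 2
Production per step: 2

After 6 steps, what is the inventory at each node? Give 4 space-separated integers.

Step 1: demand=2,sold=2 ship[2->3]=3 ship[1->2]=5 ship[0->1]=4 prod=2 -> inv=[7 4 5 3]
Step 2: demand=2,sold=2 ship[2->3]=4 ship[1->2]=4 ship[0->1]=4 prod=2 -> inv=[5 4 5 5]
Step 3: demand=2,sold=2 ship[2->3]=4 ship[1->2]=4 ship[0->1]=4 prod=2 -> inv=[3 4 5 7]
Step 4: demand=2,sold=2 ship[2->3]=4 ship[1->2]=4 ship[0->1]=3 prod=2 -> inv=[2 3 5 9]
Step 5: demand=2,sold=2 ship[2->3]=4 ship[1->2]=3 ship[0->1]=2 prod=2 -> inv=[2 2 4 11]
Step 6: demand=2,sold=2 ship[2->3]=4 ship[1->2]=2 ship[0->1]=2 prod=2 -> inv=[2 2 2 13]

2 2 2 13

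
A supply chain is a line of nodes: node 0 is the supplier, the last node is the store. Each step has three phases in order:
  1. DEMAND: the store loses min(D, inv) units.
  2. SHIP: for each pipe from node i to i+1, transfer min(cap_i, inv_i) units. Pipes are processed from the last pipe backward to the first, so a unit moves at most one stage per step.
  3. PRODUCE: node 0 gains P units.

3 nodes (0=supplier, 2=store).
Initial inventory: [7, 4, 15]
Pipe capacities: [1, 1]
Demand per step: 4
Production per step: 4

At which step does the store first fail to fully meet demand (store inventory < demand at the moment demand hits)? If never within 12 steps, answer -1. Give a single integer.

Step 1: demand=4,sold=4 ship[1->2]=1 ship[0->1]=1 prod=4 -> [10 4 12]
Step 2: demand=4,sold=4 ship[1->2]=1 ship[0->1]=1 prod=4 -> [13 4 9]
Step 3: demand=4,sold=4 ship[1->2]=1 ship[0->1]=1 prod=4 -> [16 4 6]
Step 4: demand=4,sold=4 ship[1->2]=1 ship[0->1]=1 prod=4 -> [19 4 3]
Step 5: demand=4,sold=3 ship[1->2]=1 ship[0->1]=1 prod=4 -> [22 4 1]
Step 6: demand=4,sold=1 ship[1->2]=1 ship[0->1]=1 prod=4 -> [25 4 1]
Step 7: demand=4,sold=1 ship[1->2]=1 ship[0->1]=1 prod=4 -> [28 4 1]
Step 8: demand=4,sold=1 ship[1->2]=1 ship[0->1]=1 prod=4 -> [31 4 1]
Step 9: demand=4,sold=1 ship[1->2]=1 ship[0->1]=1 prod=4 -> [34 4 1]
Step 10: demand=4,sold=1 ship[1->2]=1 ship[0->1]=1 prod=4 -> [37 4 1]
Step 11: demand=4,sold=1 ship[1->2]=1 ship[0->1]=1 prod=4 -> [40 4 1]
Step 12: demand=4,sold=1 ship[1->2]=1 ship[0->1]=1 prod=4 -> [43 4 1]
First stockout at step 5

5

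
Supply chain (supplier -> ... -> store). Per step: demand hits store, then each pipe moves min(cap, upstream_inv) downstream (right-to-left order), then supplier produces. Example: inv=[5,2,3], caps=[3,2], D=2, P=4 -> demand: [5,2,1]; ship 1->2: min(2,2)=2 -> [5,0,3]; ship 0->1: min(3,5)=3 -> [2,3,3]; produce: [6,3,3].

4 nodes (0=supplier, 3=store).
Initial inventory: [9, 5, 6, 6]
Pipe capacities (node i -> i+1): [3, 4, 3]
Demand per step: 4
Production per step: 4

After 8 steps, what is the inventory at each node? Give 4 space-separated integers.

Step 1: demand=4,sold=4 ship[2->3]=3 ship[1->2]=4 ship[0->1]=3 prod=4 -> inv=[10 4 7 5]
Step 2: demand=4,sold=4 ship[2->3]=3 ship[1->2]=4 ship[0->1]=3 prod=4 -> inv=[11 3 8 4]
Step 3: demand=4,sold=4 ship[2->3]=3 ship[1->2]=3 ship[0->1]=3 prod=4 -> inv=[12 3 8 3]
Step 4: demand=4,sold=3 ship[2->3]=3 ship[1->2]=3 ship[0->1]=3 prod=4 -> inv=[13 3 8 3]
Step 5: demand=4,sold=3 ship[2->3]=3 ship[1->2]=3 ship[0->1]=3 prod=4 -> inv=[14 3 8 3]
Step 6: demand=4,sold=3 ship[2->3]=3 ship[1->2]=3 ship[0->1]=3 prod=4 -> inv=[15 3 8 3]
Step 7: demand=4,sold=3 ship[2->3]=3 ship[1->2]=3 ship[0->1]=3 prod=4 -> inv=[16 3 8 3]
Step 8: demand=4,sold=3 ship[2->3]=3 ship[1->2]=3 ship[0->1]=3 prod=4 -> inv=[17 3 8 3]

17 3 8 3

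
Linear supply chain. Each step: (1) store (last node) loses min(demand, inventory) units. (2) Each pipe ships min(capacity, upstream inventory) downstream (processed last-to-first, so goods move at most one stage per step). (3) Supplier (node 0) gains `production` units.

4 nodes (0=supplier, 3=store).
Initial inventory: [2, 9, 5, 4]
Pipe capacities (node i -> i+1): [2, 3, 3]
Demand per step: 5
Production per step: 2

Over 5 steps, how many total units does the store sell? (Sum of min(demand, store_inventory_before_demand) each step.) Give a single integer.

Answer: 16

Derivation:
Step 1: sold=4 (running total=4) -> [2 8 5 3]
Step 2: sold=3 (running total=7) -> [2 7 5 3]
Step 3: sold=3 (running total=10) -> [2 6 5 3]
Step 4: sold=3 (running total=13) -> [2 5 5 3]
Step 5: sold=3 (running total=16) -> [2 4 5 3]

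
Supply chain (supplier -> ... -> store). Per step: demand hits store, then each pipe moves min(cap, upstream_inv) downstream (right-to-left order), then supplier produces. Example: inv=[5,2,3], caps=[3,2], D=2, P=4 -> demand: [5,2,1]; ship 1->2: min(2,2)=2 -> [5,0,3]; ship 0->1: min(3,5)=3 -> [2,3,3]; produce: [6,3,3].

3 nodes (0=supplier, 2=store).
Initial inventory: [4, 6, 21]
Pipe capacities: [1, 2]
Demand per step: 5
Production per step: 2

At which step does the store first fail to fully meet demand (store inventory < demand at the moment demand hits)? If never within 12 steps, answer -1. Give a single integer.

Step 1: demand=5,sold=5 ship[1->2]=2 ship[0->1]=1 prod=2 -> [5 5 18]
Step 2: demand=5,sold=5 ship[1->2]=2 ship[0->1]=1 prod=2 -> [6 4 15]
Step 3: demand=5,sold=5 ship[1->2]=2 ship[0->1]=1 prod=2 -> [7 3 12]
Step 4: demand=5,sold=5 ship[1->2]=2 ship[0->1]=1 prod=2 -> [8 2 9]
Step 5: demand=5,sold=5 ship[1->2]=2 ship[0->1]=1 prod=2 -> [9 1 6]
Step 6: demand=5,sold=5 ship[1->2]=1 ship[0->1]=1 prod=2 -> [10 1 2]
Step 7: demand=5,sold=2 ship[1->2]=1 ship[0->1]=1 prod=2 -> [11 1 1]
Step 8: demand=5,sold=1 ship[1->2]=1 ship[0->1]=1 prod=2 -> [12 1 1]
Step 9: demand=5,sold=1 ship[1->2]=1 ship[0->1]=1 prod=2 -> [13 1 1]
Step 10: demand=5,sold=1 ship[1->2]=1 ship[0->1]=1 prod=2 -> [14 1 1]
Step 11: demand=5,sold=1 ship[1->2]=1 ship[0->1]=1 prod=2 -> [15 1 1]
Step 12: demand=5,sold=1 ship[1->2]=1 ship[0->1]=1 prod=2 -> [16 1 1]
First stockout at step 7

7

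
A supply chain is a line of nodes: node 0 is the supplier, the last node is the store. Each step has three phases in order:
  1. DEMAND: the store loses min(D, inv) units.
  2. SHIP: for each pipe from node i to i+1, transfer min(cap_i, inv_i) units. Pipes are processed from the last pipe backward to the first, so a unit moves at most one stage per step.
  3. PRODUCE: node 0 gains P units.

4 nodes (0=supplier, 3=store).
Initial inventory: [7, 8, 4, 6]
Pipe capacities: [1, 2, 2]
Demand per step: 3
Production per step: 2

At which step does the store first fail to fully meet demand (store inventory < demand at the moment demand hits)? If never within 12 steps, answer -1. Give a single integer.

Step 1: demand=3,sold=3 ship[2->3]=2 ship[1->2]=2 ship[0->1]=1 prod=2 -> [8 7 4 5]
Step 2: demand=3,sold=3 ship[2->3]=2 ship[1->2]=2 ship[0->1]=1 prod=2 -> [9 6 4 4]
Step 3: demand=3,sold=3 ship[2->3]=2 ship[1->2]=2 ship[0->1]=1 prod=2 -> [10 5 4 3]
Step 4: demand=3,sold=3 ship[2->3]=2 ship[1->2]=2 ship[0->1]=1 prod=2 -> [11 4 4 2]
Step 5: demand=3,sold=2 ship[2->3]=2 ship[1->2]=2 ship[0->1]=1 prod=2 -> [12 3 4 2]
Step 6: demand=3,sold=2 ship[2->3]=2 ship[1->2]=2 ship[0->1]=1 prod=2 -> [13 2 4 2]
Step 7: demand=3,sold=2 ship[2->3]=2 ship[1->2]=2 ship[0->1]=1 prod=2 -> [14 1 4 2]
Step 8: demand=3,sold=2 ship[2->3]=2 ship[1->2]=1 ship[0->1]=1 prod=2 -> [15 1 3 2]
Step 9: demand=3,sold=2 ship[2->3]=2 ship[1->2]=1 ship[0->1]=1 prod=2 -> [16 1 2 2]
Step 10: demand=3,sold=2 ship[2->3]=2 ship[1->2]=1 ship[0->1]=1 prod=2 -> [17 1 1 2]
Step 11: demand=3,sold=2 ship[2->3]=1 ship[1->2]=1 ship[0->1]=1 prod=2 -> [18 1 1 1]
Step 12: demand=3,sold=1 ship[2->3]=1 ship[1->2]=1 ship[0->1]=1 prod=2 -> [19 1 1 1]
First stockout at step 5

5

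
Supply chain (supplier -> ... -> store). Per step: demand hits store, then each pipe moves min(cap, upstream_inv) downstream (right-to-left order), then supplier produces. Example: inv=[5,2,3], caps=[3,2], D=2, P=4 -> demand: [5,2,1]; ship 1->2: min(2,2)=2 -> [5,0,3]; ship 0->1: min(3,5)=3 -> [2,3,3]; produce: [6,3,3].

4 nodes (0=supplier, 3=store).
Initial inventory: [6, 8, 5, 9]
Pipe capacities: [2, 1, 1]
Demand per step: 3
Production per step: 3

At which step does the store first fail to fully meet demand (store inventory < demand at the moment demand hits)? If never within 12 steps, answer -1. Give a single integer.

Step 1: demand=3,sold=3 ship[2->3]=1 ship[1->2]=1 ship[0->1]=2 prod=3 -> [7 9 5 7]
Step 2: demand=3,sold=3 ship[2->3]=1 ship[1->2]=1 ship[0->1]=2 prod=3 -> [8 10 5 5]
Step 3: demand=3,sold=3 ship[2->3]=1 ship[1->2]=1 ship[0->1]=2 prod=3 -> [9 11 5 3]
Step 4: demand=3,sold=3 ship[2->3]=1 ship[1->2]=1 ship[0->1]=2 prod=3 -> [10 12 5 1]
Step 5: demand=3,sold=1 ship[2->3]=1 ship[1->2]=1 ship[0->1]=2 prod=3 -> [11 13 5 1]
Step 6: demand=3,sold=1 ship[2->3]=1 ship[1->2]=1 ship[0->1]=2 prod=3 -> [12 14 5 1]
Step 7: demand=3,sold=1 ship[2->3]=1 ship[1->2]=1 ship[0->1]=2 prod=3 -> [13 15 5 1]
Step 8: demand=3,sold=1 ship[2->3]=1 ship[1->2]=1 ship[0->1]=2 prod=3 -> [14 16 5 1]
Step 9: demand=3,sold=1 ship[2->3]=1 ship[1->2]=1 ship[0->1]=2 prod=3 -> [15 17 5 1]
Step 10: demand=3,sold=1 ship[2->3]=1 ship[1->2]=1 ship[0->1]=2 prod=3 -> [16 18 5 1]
Step 11: demand=3,sold=1 ship[2->3]=1 ship[1->2]=1 ship[0->1]=2 prod=3 -> [17 19 5 1]
Step 12: demand=3,sold=1 ship[2->3]=1 ship[1->2]=1 ship[0->1]=2 prod=3 -> [18 20 5 1]
First stockout at step 5

5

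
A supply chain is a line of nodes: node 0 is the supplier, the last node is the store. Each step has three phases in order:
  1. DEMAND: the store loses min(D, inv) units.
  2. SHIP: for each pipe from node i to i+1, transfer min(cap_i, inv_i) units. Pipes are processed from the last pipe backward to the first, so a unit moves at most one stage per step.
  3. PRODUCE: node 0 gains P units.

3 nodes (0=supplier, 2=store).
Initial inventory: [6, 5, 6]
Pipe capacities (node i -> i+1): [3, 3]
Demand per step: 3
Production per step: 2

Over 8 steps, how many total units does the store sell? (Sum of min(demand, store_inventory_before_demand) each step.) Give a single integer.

Step 1: sold=3 (running total=3) -> [5 5 6]
Step 2: sold=3 (running total=6) -> [4 5 6]
Step 3: sold=3 (running total=9) -> [3 5 6]
Step 4: sold=3 (running total=12) -> [2 5 6]
Step 5: sold=3 (running total=15) -> [2 4 6]
Step 6: sold=3 (running total=18) -> [2 3 6]
Step 7: sold=3 (running total=21) -> [2 2 6]
Step 8: sold=3 (running total=24) -> [2 2 5]

Answer: 24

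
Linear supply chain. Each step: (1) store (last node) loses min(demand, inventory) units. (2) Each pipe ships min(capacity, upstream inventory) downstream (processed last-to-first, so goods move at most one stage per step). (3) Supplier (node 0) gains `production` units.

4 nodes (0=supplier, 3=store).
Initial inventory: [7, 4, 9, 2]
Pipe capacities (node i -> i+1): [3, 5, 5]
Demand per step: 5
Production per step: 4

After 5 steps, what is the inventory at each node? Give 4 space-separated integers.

Step 1: demand=5,sold=2 ship[2->3]=5 ship[1->2]=4 ship[0->1]=3 prod=4 -> inv=[8 3 8 5]
Step 2: demand=5,sold=5 ship[2->3]=5 ship[1->2]=3 ship[0->1]=3 prod=4 -> inv=[9 3 6 5]
Step 3: demand=5,sold=5 ship[2->3]=5 ship[1->2]=3 ship[0->1]=3 prod=4 -> inv=[10 3 4 5]
Step 4: demand=5,sold=5 ship[2->3]=4 ship[1->2]=3 ship[0->1]=3 prod=4 -> inv=[11 3 3 4]
Step 5: demand=5,sold=4 ship[2->3]=3 ship[1->2]=3 ship[0->1]=3 prod=4 -> inv=[12 3 3 3]

12 3 3 3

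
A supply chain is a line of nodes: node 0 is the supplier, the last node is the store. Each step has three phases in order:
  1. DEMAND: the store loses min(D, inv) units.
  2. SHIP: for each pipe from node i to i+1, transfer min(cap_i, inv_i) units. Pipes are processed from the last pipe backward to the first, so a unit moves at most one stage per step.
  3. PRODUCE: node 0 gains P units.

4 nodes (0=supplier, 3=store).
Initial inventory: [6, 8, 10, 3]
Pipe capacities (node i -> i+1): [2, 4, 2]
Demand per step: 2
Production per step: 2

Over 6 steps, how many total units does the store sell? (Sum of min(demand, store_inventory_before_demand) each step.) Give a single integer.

Step 1: sold=2 (running total=2) -> [6 6 12 3]
Step 2: sold=2 (running total=4) -> [6 4 14 3]
Step 3: sold=2 (running total=6) -> [6 2 16 3]
Step 4: sold=2 (running total=8) -> [6 2 16 3]
Step 5: sold=2 (running total=10) -> [6 2 16 3]
Step 6: sold=2 (running total=12) -> [6 2 16 3]

Answer: 12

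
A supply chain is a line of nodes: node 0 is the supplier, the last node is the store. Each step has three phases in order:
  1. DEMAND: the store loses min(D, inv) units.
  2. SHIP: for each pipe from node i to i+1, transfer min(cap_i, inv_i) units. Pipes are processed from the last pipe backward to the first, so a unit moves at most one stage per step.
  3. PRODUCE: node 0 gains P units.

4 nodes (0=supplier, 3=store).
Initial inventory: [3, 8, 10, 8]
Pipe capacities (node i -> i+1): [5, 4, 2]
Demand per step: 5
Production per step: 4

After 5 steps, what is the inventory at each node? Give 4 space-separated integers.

Step 1: demand=5,sold=5 ship[2->3]=2 ship[1->2]=4 ship[0->1]=3 prod=4 -> inv=[4 7 12 5]
Step 2: demand=5,sold=5 ship[2->3]=2 ship[1->2]=4 ship[0->1]=4 prod=4 -> inv=[4 7 14 2]
Step 3: demand=5,sold=2 ship[2->3]=2 ship[1->2]=4 ship[0->1]=4 prod=4 -> inv=[4 7 16 2]
Step 4: demand=5,sold=2 ship[2->3]=2 ship[1->2]=4 ship[0->1]=4 prod=4 -> inv=[4 7 18 2]
Step 5: demand=5,sold=2 ship[2->3]=2 ship[1->2]=4 ship[0->1]=4 prod=4 -> inv=[4 7 20 2]

4 7 20 2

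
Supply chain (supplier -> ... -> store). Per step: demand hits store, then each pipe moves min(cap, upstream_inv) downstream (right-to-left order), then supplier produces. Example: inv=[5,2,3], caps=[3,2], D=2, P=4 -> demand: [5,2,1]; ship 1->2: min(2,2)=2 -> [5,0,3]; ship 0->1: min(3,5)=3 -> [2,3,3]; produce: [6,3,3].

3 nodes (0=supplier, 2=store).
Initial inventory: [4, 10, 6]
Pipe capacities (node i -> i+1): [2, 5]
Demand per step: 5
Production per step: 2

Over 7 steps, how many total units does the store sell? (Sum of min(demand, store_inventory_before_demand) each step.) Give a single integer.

Answer: 26

Derivation:
Step 1: sold=5 (running total=5) -> [4 7 6]
Step 2: sold=5 (running total=10) -> [4 4 6]
Step 3: sold=5 (running total=15) -> [4 2 5]
Step 4: sold=5 (running total=20) -> [4 2 2]
Step 5: sold=2 (running total=22) -> [4 2 2]
Step 6: sold=2 (running total=24) -> [4 2 2]
Step 7: sold=2 (running total=26) -> [4 2 2]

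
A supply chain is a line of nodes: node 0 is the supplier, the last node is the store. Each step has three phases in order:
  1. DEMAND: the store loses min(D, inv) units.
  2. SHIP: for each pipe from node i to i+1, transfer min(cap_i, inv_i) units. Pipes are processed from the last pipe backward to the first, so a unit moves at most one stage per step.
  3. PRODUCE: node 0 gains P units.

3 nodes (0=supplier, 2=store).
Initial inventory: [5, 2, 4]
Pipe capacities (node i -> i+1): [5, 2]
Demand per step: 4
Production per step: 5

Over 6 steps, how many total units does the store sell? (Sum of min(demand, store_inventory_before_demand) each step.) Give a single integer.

Answer: 14

Derivation:
Step 1: sold=4 (running total=4) -> [5 5 2]
Step 2: sold=2 (running total=6) -> [5 8 2]
Step 3: sold=2 (running total=8) -> [5 11 2]
Step 4: sold=2 (running total=10) -> [5 14 2]
Step 5: sold=2 (running total=12) -> [5 17 2]
Step 6: sold=2 (running total=14) -> [5 20 2]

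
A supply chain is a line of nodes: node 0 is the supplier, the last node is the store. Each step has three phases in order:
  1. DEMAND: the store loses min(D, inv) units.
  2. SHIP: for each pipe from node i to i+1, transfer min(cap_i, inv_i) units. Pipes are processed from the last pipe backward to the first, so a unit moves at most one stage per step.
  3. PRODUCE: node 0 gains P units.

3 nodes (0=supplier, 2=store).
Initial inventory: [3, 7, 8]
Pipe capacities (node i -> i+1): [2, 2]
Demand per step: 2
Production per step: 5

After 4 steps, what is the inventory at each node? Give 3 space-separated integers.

Step 1: demand=2,sold=2 ship[1->2]=2 ship[0->1]=2 prod=5 -> inv=[6 7 8]
Step 2: demand=2,sold=2 ship[1->2]=2 ship[0->1]=2 prod=5 -> inv=[9 7 8]
Step 3: demand=2,sold=2 ship[1->2]=2 ship[0->1]=2 prod=5 -> inv=[12 7 8]
Step 4: demand=2,sold=2 ship[1->2]=2 ship[0->1]=2 prod=5 -> inv=[15 7 8]

15 7 8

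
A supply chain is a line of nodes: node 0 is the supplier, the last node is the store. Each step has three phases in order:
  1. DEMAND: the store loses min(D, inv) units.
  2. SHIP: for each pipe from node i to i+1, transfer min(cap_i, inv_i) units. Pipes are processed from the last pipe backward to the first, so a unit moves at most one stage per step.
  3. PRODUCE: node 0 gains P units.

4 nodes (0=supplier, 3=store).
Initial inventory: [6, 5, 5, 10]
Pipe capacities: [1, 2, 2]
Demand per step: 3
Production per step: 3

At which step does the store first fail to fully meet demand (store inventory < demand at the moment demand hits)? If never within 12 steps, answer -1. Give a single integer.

Step 1: demand=3,sold=3 ship[2->3]=2 ship[1->2]=2 ship[0->1]=1 prod=3 -> [8 4 5 9]
Step 2: demand=3,sold=3 ship[2->3]=2 ship[1->2]=2 ship[0->1]=1 prod=3 -> [10 3 5 8]
Step 3: demand=3,sold=3 ship[2->3]=2 ship[1->2]=2 ship[0->1]=1 prod=3 -> [12 2 5 7]
Step 4: demand=3,sold=3 ship[2->3]=2 ship[1->2]=2 ship[0->1]=1 prod=3 -> [14 1 5 6]
Step 5: demand=3,sold=3 ship[2->3]=2 ship[1->2]=1 ship[0->1]=1 prod=3 -> [16 1 4 5]
Step 6: demand=3,sold=3 ship[2->3]=2 ship[1->2]=1 ship[0->1]=1 prod=3 -> [18 1 3 4]
Step 7: demand=3,sold=3 ship[2->3]=2 ship[1->2]=1 ship[0->1]=1 prod=3 -> [20 1 2 3]
Step 8: demand=3,sold=3 ship[2->3]=2 ship[1->2]=1 ship[0->1]=1 prod=3 -> [22 1 1 2]
Step 9: demand=3,sold=2 ship[2->3]=1 ship[1->2]=1 ship[0->1]=1 prod=3 -> [24 1 1 1]
Step 10: demand=3,sold=1 ship[2->3]=1 ship[1->2]=1 ship[0->1]=1 prod=3 -> [26 1 1 1]
Step 11: demand=3,sold=1 ship[2->3]=1 ship[1->2]=1 ship[0->1]=1 prod=3 -> [28 1 1 1]
Step 12: demand=3,sold=1 ship[2->3]=1 ship[1->2]=1 ship[0->1]=1 prod=3 -> [30 1 1 1]
First stockout at step 9

9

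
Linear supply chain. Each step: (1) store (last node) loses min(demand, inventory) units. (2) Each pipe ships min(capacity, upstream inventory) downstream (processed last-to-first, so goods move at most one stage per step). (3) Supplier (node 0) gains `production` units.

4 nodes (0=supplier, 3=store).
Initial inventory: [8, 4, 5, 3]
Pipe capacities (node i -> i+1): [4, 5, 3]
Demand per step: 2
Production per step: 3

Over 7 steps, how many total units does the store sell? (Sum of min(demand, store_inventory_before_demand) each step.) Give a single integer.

Answer: 14

Derivation:
Step 1: sold=2 (running total=2) -> [7 4 6 4]
Step 2: sold=2 (running total=4) -> [6 4 7 5]
Step 3: sold=2 (running total=6) -> [5 4 8 6]
Step 4: sold=2 (running total=8) -> [4 4 9 7]
Step 5: sold=2 (running total=10) -> [3 4 10 8]
Step 6: sold=2 (running total=12) -> [3 3 11 9]
Step 7: sold=2 (running total=14) -> [3 3 11 10]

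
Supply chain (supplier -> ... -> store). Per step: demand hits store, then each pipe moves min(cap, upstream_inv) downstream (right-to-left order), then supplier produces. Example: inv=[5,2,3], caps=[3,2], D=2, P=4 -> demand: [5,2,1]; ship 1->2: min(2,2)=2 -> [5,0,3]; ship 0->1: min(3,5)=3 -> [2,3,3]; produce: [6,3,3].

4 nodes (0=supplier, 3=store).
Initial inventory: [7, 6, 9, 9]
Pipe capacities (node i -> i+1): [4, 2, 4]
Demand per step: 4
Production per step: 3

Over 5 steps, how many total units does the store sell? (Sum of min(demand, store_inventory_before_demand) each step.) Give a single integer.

Step 1: sold=4 (running total=4) -> [6 8 7 9]
Step 2: sold=4 (running total=8) -> [5 10 5 9]
Step 3: sold=4 (running total=12) -> [4 12 3 9]
Step 4: sold=4 (running total=16) -> [3 14 2 8]
Step 5: sold=4 (running total=20) -> [3 15 2 6]

Answer: 20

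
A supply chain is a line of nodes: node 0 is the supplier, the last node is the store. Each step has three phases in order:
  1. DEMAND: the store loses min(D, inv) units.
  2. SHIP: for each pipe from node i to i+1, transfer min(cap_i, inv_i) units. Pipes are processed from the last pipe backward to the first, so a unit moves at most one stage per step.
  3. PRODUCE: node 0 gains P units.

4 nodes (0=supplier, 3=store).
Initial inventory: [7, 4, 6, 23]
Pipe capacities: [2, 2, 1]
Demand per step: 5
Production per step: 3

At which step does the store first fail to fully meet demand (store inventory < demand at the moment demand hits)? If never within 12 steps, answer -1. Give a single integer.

Step 1: demand=5,sold=5 ship[2->3]=1 ship[1->2]=2 ship[0->1]=2 prod=3 -> [8 4 7 19]
Step 2: demand=5,sold=5 ship[2->3]=1 ship[1->2]=2 ship[0->1]=2 prod=3 -> [9 4 8 15]
Step 3: demand=5,sold=5 ship[2->3]=1 ship[1->2]=2 ship[0->1]=2 prod=3 -> [10 4 9 11]
Step 4: demand=5,sold=5 ship[2->3]=1 ship[1->2]=2 ship[0->1]=2 prod=3 -> [11 4 10 7]
Step 5: demand=5,sold=5 ship[2->3]=1 ship[1->2]=2 ship[0->1]=2 prod=3 -> [12 4 11 3]
Step 6: demand=5,sold=3 ship[2->3]=1 ship[1->2]=2 ship[0->1]=2 prod=3 -> [13 4 12 1]
Step 7: demand=5,sold=1 ship[2->3]=1 ship[1->2]=2 ship[0->1]=2 prod=3 -> [14 4 13 1]
Step 8: demand=5,sold=1 ship[2->3]=1 ship[1->2]=2 ship[0->1]=2 prod=3 -> [15 4 14 1]
Step 9: demand=5,sold=1 ship[2->3]=1 ship[1->2]=2 ship[0->1]=2 prod=3 -> [16 4 15 1]
Step 10: demand=5,sold=1 ship[2->3]=1 ship[1->2]=2 ship[0->1]=2 prod=3 -> [17 4 16 1]
Step 11: demand=5,sold=1 ship[2->3]=1 ship[1->2]=2 ship[0->1]=2 prod=3 -> [18 4 17 1]
Step 12: demand=5,sold=1 ship[2->3]=1 ship[1->2]=2 ship[0->1]=2 prod=3 -> [19 4 18 1]
First stockout at step 6

6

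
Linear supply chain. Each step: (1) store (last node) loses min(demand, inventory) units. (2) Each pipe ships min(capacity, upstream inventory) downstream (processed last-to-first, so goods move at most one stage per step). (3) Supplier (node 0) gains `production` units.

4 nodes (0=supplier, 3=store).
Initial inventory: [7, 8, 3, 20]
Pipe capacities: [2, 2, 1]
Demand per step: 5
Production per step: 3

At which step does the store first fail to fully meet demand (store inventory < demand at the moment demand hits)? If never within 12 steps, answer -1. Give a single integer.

Step 1: demand=5,sold=5 ship[2->3]=1 ship[1->2]=2 ship[0->1]=2 prod=3 -> [8 8 4 16]
Step 2: demand=5,sold=5 ship[2->3]=1 ship[1->2]=2 ship[0->1]=2 prod=3 -> [9 8 5 12]
Step 3: demand=5,sold=5 ship[2->3]=1 ship[1->2]=2 ship[0->1]=2 prod=3 -> [10 8 6 8]
Step 4: demand=5,sold=5 ship[2->3]=1 ship[1->2]=2 ship[0->1]=2 prod=3 -> [11 8 7 4]
Step 5: demand=5,sold=4 ship[2->3]=1 ship[1->2]=2 ship[0->1]=2 prod=3 -> [12 8 8 1]
Step 6: demand=5,sold=1 ship[2->3]=1 ship[1->2]=2 ship[0->1]=2 prod=3 -> [13 8 9 1]
Step 7: demand=5,sold=1 ship[2->3]=1 ship[1->2]=2 ship[0->1]=2 prod=3 -> [14 8 10 1]
Step 8: demand=5,sold=1 ship[2->3]=1 ship[1->2]=2 ship[0->1]=2 prod=3 -> [15 8 11 1]
Step 9: demand=5,sold=1 ship[2->3]=1 ship[1->2]=2 ship[0->1]=2 prod=3 -> [16 8 12 1]
Step 10: demand=5,sold=1 ship[2->3]=1 ship[1->2]=2 ship[0->1]=2 prod=3 -> [17 8 13 1]
Step 11: demand=5,sold=1 ship[2->3]=1 ship[1->2]=2 ship[0->1]=2 prod=3 -> [18 8 14 1]
Step 12: demand=5,sold=1 ship[2->3]=1 ship[1->2]=2 ship[0->1]=2 prod=3 -> [19 8 15 1]
First stockout at step 5

5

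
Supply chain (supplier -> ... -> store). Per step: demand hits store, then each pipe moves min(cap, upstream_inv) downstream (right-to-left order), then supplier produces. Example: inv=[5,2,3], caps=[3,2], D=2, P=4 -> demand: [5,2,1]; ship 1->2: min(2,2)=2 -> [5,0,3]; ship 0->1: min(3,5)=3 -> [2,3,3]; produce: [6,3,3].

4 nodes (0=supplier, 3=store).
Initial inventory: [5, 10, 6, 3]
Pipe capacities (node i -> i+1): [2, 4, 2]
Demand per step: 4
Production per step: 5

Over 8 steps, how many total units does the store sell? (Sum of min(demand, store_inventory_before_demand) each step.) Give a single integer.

Answer: 17

Derivation:
Step 1: sold=3 (running total=3) -> [8 8 8 2]
Step 2: sold=2 (running total=5) -> [11 6 10 2]
Step 3: sold=2 (running total=7) -> [14 4 12 2]
Step 4: sold=2 (running total=9) -> [17 2 14 2]
Step 5: sold=2 (running total=11) -> [20 2 14 2]
Step 6: sold=2 (running total=13) -> [23 2 14 2]
Step 7: sold=2 (running total=15) -> [26 2 14 2]
Step 8: sold=2 (running total=17) -> [29 2 14 2]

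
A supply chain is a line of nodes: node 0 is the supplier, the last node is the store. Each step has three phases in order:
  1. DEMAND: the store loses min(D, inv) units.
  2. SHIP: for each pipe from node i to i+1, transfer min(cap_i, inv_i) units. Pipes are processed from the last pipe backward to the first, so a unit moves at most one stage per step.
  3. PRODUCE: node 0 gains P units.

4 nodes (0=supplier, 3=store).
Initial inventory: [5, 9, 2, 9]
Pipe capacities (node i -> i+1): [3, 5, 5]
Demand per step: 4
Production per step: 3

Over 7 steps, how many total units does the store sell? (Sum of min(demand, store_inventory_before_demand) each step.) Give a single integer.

Step 1: sold=4 (running total=4) -> [5 7 5 7]
Step 2: sold=4 (running total=8) -> [5 5 5 8]
Step 3: sold=4 (running total=12) -> [5 3 5 9]
Step 4: sold=4 (running total=16) -> [5 3 3 10]
Step 5: sold=4 (running total=20) -> [5 3 3 9]
Step 6: sold=4 (running total=24) -> [5 3 3 8]
Step 7: sold=4 (running total=28) -> [5 3 3 7]

Answer: 28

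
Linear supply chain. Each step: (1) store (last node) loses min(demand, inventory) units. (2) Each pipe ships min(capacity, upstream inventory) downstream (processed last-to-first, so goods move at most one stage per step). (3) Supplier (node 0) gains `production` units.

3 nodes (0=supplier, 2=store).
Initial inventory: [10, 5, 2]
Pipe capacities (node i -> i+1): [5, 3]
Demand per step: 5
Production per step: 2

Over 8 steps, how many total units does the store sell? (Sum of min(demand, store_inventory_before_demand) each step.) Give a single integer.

Step 1: sold=2 (running total=2) -> [7 7 3]
Step 2: sold=3 (running total=5) -> [4 9 3]
Step 3: sold=3 (running total=8) -> [2 10 3]
Step 4: sold=3 (running total=11) -> [2 9 3]
Step 5: sold=3 (running total=14) -> [2 8 3]
Step 6: sold=3 (running total=17) -> [2 7 3]
Step 7: sold=3 (running total=20) -> [2 6 3]
Step 8: sold=3 (running total=23) -> [2 5 3]

Answer: 23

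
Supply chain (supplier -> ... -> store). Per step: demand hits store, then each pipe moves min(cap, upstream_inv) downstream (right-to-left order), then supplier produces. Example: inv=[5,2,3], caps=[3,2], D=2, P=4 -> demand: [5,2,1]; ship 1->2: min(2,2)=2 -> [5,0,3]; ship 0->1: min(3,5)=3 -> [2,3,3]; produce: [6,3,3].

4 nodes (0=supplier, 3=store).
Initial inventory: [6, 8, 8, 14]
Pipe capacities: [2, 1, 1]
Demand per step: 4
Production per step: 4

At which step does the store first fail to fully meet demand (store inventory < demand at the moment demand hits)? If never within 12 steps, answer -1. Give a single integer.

Step 1: demand=4,sold=4 ship[2->3]=1 ship[1->2]=1 ship[0->1]=2 prod=4 -> [8 9 8 11]
Step 2: demand=4,sold=4 ship[2->3]=1 ship[1->2]=1 ship[0->1]=2 prod=4 -> [10 10 8 8]
Step 3: demand=4,sold=4 ship[2->3]=1 ship[1->2]=1 ship[0->1]=2 prod=4 -> [12 11 8 5]
Step 4: demand=4,sold=4 ship[2->3]=1 ship[1->2]=1 ship[0->1]=2 prod=4 -> [14 12 8 2]
Step 5: demand=4,sold=2 ship[2->3]=1 ship[1->2]=1 ship[0->1]=2 prod=4 -> [16 13 8 1]
Step 6: demand=4,sold=1 ship[2->3]=1 ship[1->2]=1 ship[0->1]=2 prod=4 -> [18 14 8 1]
Step 7: demand=4,sold=1 ship[2->3]=1 ship[1->2]=1 ship[0->1]=2 prod=4 -> [20 15 8 1]
Step 8: demand=4,sold=1 ship[2->3]=1 ship[1->2]=1 ship[0->1]=2 prod=4 -> [22 16 8 1]
Step 9: demand=4,sold=1 ship[2->3]=1 ship[1->2]=1 ship[0->1]=2 prod=4 -> [24 17 8 1]
Step 10: demand=4,sold=1 ship[2->3]=1 ship[1->2]=1 ship[0->1]=2 prod=4 -> [26 18 8 1]
Step 11: demand=4,sold=1 ship[2->3]=1 ship[1->2]=1 ship[0->1]=2 prod=4 -> [28 19 8 1]
Step 12: demand=4,sold=1 ship[2->3]=1 ship[1->2]=1 ship[0->1]=2 prod=4 -> [30 20 8 1]
First stockout at step 5

5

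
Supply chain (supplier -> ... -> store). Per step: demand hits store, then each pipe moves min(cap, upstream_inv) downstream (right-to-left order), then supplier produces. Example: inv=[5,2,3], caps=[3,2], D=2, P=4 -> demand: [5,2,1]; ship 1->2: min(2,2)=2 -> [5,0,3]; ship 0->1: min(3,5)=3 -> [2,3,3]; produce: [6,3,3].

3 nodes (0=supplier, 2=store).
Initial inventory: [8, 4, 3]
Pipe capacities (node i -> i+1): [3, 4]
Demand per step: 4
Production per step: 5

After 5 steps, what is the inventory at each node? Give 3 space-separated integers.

Step 1: demand=4,sold=3 ship[1->2]=4 ship[0->1]=3 prod=5 -> inv=[10 3 4]
Step 2: demand=4,sold=4 ship[1->2]=3 ship[0->1]=3 prod=5 -> inv=[12 3 3]
Step 3: demand=4,sold=3 ship[1->2]=3 ship[0->1]=3 prod=5 -> inv=[14 3 3]
Step 4: demand=4,sold=3 ship[1->2]=3 ship[0->1]=3 prod=5 -> inv=[16 3 3]
Step 5: demand=4,sold=3 ship[1->2]=3 ship[0->1]=3 prod=5 -> inv=[18 3 3]

18 3 3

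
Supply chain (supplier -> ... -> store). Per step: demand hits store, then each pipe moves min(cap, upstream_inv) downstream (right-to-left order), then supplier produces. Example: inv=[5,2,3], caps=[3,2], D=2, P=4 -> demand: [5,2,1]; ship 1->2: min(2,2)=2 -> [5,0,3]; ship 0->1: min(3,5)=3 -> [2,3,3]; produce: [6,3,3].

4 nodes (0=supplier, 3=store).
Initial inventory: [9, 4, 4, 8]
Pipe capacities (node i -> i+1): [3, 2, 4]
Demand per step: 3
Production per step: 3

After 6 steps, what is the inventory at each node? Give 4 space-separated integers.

Step 1: demand=3,sold=3 ship[2->3]=4 ship[1->2]=2 ship[0->1]=3 prod=3 -> inv=[9 5 2 9]
Step 2: demand=3,sold=3 ship[2->3]=2 ship[1->2]=2 ship[0->1]=3 prod=3 -> inv=[9 6 2 8]
Step 3: demand=3,sold=3 ship[2->3]=2 ship[1->2]=2 ship[0->1]=3 prod=3 -> inv=[9 7 2 7]
Step 4: demand=3,sold=3 ship[2->3]=2 ship[1->2]=2 ship[0->1]=3 prod=3 -> inv=[9 8 2 6]
Step 5: demand=3,sold=3 ship[2->3]=2 ship[1->2]=2 ship[0->1]=3 prod=3 -> inv=[9 9 2 5]
Step 6: demand=3,sold=3 ship[2->3]=2 ship[1->2]=2 ship[0->1]=3 prod=3 -> inv=[9 10 2 4]

9 10 2 4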